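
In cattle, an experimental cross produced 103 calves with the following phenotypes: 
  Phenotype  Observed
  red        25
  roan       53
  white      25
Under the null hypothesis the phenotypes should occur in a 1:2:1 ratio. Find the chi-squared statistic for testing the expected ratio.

0.087

Expected counts for N = 103 under a 1:2:1 ratio (total parts = 4):
  red: 103 × 1/4 = 25.75
  roan: 103 × 2/4 = 51.5
  white: 103 × 1/4 = 25.75
χ² = Σ (O − E)² / E
  red: (25 − 25.75)² / 25.75 = 0.0218
  roan: (53 − 51.5)² / 51.5 = 0.0437
  white: (25 − 25.75)² / 25.75 = 0.0218
χ² = 0.0218 + 0.0437 + 0.0218 = 0.0873 ≈ 0.087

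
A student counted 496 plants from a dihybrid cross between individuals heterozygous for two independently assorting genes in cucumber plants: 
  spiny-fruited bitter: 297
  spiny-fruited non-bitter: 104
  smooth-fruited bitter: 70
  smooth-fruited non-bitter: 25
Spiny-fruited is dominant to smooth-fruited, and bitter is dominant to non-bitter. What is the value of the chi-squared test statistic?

9.312

A dihybrid F₂ with independent assortment and complete dominance at both loci gives a 9:3:3:1 phenotypic ratio.
Under the 9:3:3:1 hypothesis (Σ ratio = 16, N = 496):
  spiny-fruited bitter: 496 × 9/16 = 279
  spiny-fruited non-bitter: 496 × 3/16 = 93
  smooth-fruited bitter: 496 × 3/16 = 93
  smooth-fruited non-bitter: 496 × 1/16 = 31
χ² = Σ (O − E)² / E
  spiny-fruited bitter: (297 − 279)² / 279 = 1.1613
  spiny-fruited non-bitter: (104 − 93)² / 93 = 1.3011
  smooth-fruited bitter: (70 − 93)² / 93 = 5.6882
  smooth-fruited non-bitter: (25 − 31)² / 31 = 1.1613
χ² = 1.1613 + 1.3011 + 5.6882 + 1.1613 = 9.3119 ≈ 9.312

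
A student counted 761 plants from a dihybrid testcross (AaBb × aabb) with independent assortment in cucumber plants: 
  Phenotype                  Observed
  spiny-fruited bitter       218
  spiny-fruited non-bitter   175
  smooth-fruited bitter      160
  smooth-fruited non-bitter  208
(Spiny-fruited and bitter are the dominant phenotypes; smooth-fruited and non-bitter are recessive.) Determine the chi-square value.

A dihybrid testcross with independent assortment gives a 1:1:1:1 ratio.
Under the 1:1:1:1 hypothesis (Σ ratio = 4, N = 761):
  spiny-fruited bitter: 761 × 1/4 = 190.25
  spiny-fruited non-bitter: 761 × 1/4 = 190.25
  smooth-fruited bitter: 761 × 1/4 = 190.25
  smooth-fruited non-bitter: 761 × 1/4 = 190.25
χ² = Σ (O − E)² / E
  spiny-fruited bitter: (218 − 190.25)² / 190.25 = 4.0476
  spiny-fruited non-bitter: (175 − 190.25)² / 190.25 = 1.2224
  smooth-fruited bitter: (160 − 190.25)² / 190.25 = 4.8098
  smooth-fruited non-bitter: (208 − 190.25)² / 190.25 = 1.6560
χ² = 4.0476 + 1.2224 + 4.8098 + 1.6560 = 11.7358 ≈ 11.736

11.736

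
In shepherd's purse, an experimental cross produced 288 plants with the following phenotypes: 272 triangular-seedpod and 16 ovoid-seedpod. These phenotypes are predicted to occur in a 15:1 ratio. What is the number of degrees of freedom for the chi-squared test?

A goodness-of-fit test with 2 phenotype classes has df = 2 − 1 = 1.

1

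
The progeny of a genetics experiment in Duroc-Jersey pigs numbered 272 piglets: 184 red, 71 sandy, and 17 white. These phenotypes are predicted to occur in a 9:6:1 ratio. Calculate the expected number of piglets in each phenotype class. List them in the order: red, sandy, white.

153, 102, 17

The 9:6:1 ratio has 16 parts, so with N = 272 the expected counts are:
  red: 272 × 9/16 = 153
  sandy: 272 × 6/16 = 102
  white: 272 × 1/16 = 17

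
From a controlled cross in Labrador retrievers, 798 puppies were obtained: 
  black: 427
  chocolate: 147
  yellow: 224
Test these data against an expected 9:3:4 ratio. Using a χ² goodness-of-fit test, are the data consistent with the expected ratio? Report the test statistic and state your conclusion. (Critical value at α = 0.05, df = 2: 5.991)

Expected counts for N = 798 under a 9:3:4 ratio (total parts = 16):
  black: 798 × 9/16 = 448.875
  chocolate: 798 × 3/16 = 149.625
  yellow: 798 × 4/16 = 199.5
χ² = Σ (O − E)² / E
  black: (427 − 448.875)² / 448.875 = 1.0660
  chocolate: (147 − 149.625)² / 149.625 = 0.0461
  yellow: (224 − 199.5)² / 199.5 = 3.0088
χ² = 1.0660 + 0.0461 + 3.0088 = 4.1209 ≈ 4.121
Degrees of freedom = 3 − 1 = 2; critical value at α = 0.05 is 5.991.
Since 4.121 < 5.991, we fail to reject the null hypothesis — the data are consistent with the 9:3:4 ratio.

4.121; consistent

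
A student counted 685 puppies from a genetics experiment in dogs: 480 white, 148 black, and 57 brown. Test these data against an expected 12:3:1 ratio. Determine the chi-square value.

9.898

Expected counts for N = 685 under a 12:3:1 ratio (total parts = 16):
  white: 685 × 12/16 = 513.75
  black: 685 × 3/16 = 128.4375
  brown: 685 × 1/16 = 42.8125
χ² = Σ (O − E)² / E
  white: (480 − 513.75)² / 513.75 = 2.2172
  black: (148 − 128.4375)² / 128.4375 = 2.9796
  brown: (57 − 42.8125)² / 42.8125 = 4.7016
χ² = 2.2172 + 2.9796 + 4.7016 = 9.8984 ≈ 9.898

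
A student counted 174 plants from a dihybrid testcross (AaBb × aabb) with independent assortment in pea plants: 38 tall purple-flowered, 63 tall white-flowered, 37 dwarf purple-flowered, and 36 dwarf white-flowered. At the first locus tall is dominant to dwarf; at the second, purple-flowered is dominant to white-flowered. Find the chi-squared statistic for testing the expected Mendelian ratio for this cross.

A dihybrid testcross with independent assortment gives a 1:1:1:1 ratio.
Total ratio parts = 4. Expected numbers out of 174:
  tall purple-flowered: 174 × 1/4 = 43.5
  tall white-flowered: 174 × 1/4 = 43.5
  dwarf purple-flowered: 174 × 1/4 = 43.5
  dwarf white-flowered: 174 × 1/4 = 43.5
χ² = Σ (O − E)² / E
  tall purple-flowered: (38 − 43.5)² / 43.5 = 0.6954
  tall white-flowered: (63 − 43.5)² / 43.5 = 8.7414
  dwarf purple-flowered: (37 − 43.5)² / 43.5 = 0.9713
  dwarf white-flowered: (36 − 43.5)² / 43.5 = 1.2931
χ² = 0.6954 + 8.7414 + 0.9713 + 1.2931 = 11.7012 ≈ 11.701

11.701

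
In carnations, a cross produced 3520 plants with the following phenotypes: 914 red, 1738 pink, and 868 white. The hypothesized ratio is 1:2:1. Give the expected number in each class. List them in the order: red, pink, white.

880, 1760, 880

Under the 1:2:1 hypothesis (Σ ratio = 4, N = 3520):
  red: 3520 × 1/4 = 880
  pink: 3520 × 2/4 = 1760
  white: 3520 × 1/4 = 880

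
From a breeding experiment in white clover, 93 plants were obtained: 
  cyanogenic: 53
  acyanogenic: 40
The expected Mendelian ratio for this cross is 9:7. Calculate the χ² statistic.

Total ratio parts = 16. Expected numbers out of 93:
  cyanogenic: 93 × 9/16 = 52.3125
  acyanogenic: 93 × 7/16 = 40.6875
χ² = Σ (O − E)² / E
  cyanogenic: (53 − 52.3125)² / 52.3125 = 0.0090
  acyanogenic: (40 − 40.6875)² / 40.6875 = 0.0116
χ² = 0.0090 + 0.0116 = 0.0206 ≈ 0.021

0.021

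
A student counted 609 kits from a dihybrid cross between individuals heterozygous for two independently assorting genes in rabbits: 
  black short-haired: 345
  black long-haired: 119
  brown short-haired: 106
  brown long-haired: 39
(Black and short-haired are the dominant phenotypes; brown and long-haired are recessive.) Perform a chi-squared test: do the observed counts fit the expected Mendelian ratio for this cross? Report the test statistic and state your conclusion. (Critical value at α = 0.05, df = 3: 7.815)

0.830; consistent

A dihybrid F₂ with independent assortment and complete dominance at both loci gives a 9:3:3:1 phenotypic ratio.
Total ratio parts = 16. Expected numbers out of 609:
  black short-haired: 609 × 9/16 = 342.5625
  black long-haired: 609 × 3/16 = 114.1875
  brown short-haired: 609 × 3/16 = 114.1875
  brown long-haired: 609 × 1/16 = 38.0625
χ² = Σ (O − E)² / E
  black short-haired: (345 − 342.5625)² / 342.5625 = 0.0173
  black long-haired: (119 − 114.1875)² / 114.1875 = 0.2028
  brown short-haired: (106 − 114.1875)² / 114.1875 = 0.5871
  brown long-haired: (39 − 38.0625)² / 38.0625 = 0.0231
χ² = 0.0173 + 0.2028 + 0.5871 + 0.0231 = 0.8303 ≈ 0.830
Degrees of freedom = 4 − 1 = 3; critical value at α = 0.05 is 7.815.
Since 0.830 < 7.815, we fail to reject the null hypothesis — the data are consistent with the 9:3:3:1 ratio.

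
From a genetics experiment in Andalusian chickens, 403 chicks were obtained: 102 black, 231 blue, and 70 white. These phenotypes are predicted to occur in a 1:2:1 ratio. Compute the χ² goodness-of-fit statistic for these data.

The 1:2:1 ratio has 4 parts, so with N = 403 the expected counts are:
  black: 403 × 1/4 = 100.75
  blue: 403 × 2/4 = 201.5
  white: 403 × 1/4 = 100.75
χ² = Σ (O − E)² / E
  black: (102 − 100.75)² / 100.75 = 0.0155
  blue: (231 − 201.5)² / 201.5 = 4.3189
  white: (70 − 100.75)² / 100.75 = 9.3852
χ² = 0.0155 + 4.3189 + 9.3852 = 13.7196 ≈ 13.720

13.720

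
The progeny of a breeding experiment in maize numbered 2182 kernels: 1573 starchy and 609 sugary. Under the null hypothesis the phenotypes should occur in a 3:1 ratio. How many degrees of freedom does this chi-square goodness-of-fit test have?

1

A goodness-of-fit test with 2 phenotype classes has df = 2 − 1 = 1.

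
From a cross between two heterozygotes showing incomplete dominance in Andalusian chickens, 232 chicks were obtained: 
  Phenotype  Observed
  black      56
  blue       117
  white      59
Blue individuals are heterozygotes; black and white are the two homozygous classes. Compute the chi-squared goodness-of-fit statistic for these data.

With incomplete dominance, a heterozygote × heterozygote cross gives a 1:2:1 phenotypic ratio.
Expected counts for N = 232 under a 1:2:1 ratio (total parts = 4):
  black: 232 × 1/4 = 58
  blue: 232 × 2/4 = 116
  white: 232 × 1/4 = 58
χ² = Σ (O − E)² / E
  black: (56 − 58)² / 58 = 0.0690
  blue: (117 − 116)² / 116 = 0.0086
  white: (59 − 58)² / 58 = 0.0172
χ² = 0.0690 + 0.0086 + 0.0172 = 0.0948 ≈ 0.095

0.095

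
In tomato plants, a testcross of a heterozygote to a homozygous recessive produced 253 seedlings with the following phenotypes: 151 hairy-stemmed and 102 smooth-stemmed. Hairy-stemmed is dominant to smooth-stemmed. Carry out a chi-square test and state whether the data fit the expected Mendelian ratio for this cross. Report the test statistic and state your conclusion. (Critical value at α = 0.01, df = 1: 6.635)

A testcross of a heterozygote (Aa × aa) gives a 1:1 phenotypic ratio.
Total ratio parts = 2. Expected numbers out of 253:
  hairy-stemmed: 253 × 1/2 = 126.5
  smooth-stemmed: 253 × 1/2 = 126.5
χ² = Σ (O − E)² / E
  hairy-stemmed: (151 − 126.5)² / 126.5 = 4.7451
  smooth-stemmed: (102 − 126.5)² / 126.5 = 4.7451
χ² = 4.7451 + 4.7451 = 9.4902 ≈ 9.490
Degrees of freedom = 2 − 1 = 1; critical value at α = 0.01 is 6.635.
Since 9.490 > 6.635, we reject the null hypothesis — the data do not fit the 1:1 ratio.

9.490; not consistent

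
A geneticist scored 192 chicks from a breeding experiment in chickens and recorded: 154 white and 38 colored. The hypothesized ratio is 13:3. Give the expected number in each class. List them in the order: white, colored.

156, 36

Expected counts for N = 192 under a 13:3 ratio (total parts = 16):
  white: 192 × 13/16 = 156
  colored: 192 × 3/16 = 36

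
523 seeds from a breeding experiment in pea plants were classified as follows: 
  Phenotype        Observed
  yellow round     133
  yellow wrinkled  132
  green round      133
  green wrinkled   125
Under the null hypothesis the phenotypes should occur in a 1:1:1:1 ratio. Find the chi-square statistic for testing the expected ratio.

0.342

Expected counts for N = 523 under a 1:1:1:1 ratio (total parts = 4):
  yellow round: 523 × 1/4 = 130.75
  yellow wrinkled: 523 × 1/4 = 130.75
  green round: 523 × 1/4 = 130.75
  green wrinkled: 523 × 1/4 = 130.75
χ² = Σ (O − E)² / E
  yellow round: (133 − 130.75)² / 130.75 = 0.0387
  yellow wrinkled: (132 − 130.75)² / 130.75 = 0.0120
  green round: (133 − 130.75)² / 130.75 = 0.0387
  green wrinkled: (125 − 130.75)² / 130.75 = 0.2529
χ² = 0.0387 + 0.0120 + 0.0387 + 0.2529 = 0.3423 ≈ 0.342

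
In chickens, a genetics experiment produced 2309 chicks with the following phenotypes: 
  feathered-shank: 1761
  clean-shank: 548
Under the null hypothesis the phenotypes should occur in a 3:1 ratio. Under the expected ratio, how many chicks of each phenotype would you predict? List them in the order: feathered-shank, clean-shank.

1731.75, 577.25

Under the 3:1 hypothesis (Σ ratio = 4, N = 2309):
  feathered-shank: 2309 × 3/4 = 1731.75
  clean-shank: 2309 × 1/4 = 577.25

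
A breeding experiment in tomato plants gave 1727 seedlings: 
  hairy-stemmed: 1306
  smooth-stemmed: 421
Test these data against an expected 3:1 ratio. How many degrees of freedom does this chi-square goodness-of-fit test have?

A goodness-of-fit test with 2 phenotype classes has df = 2 − 1 = 1.

1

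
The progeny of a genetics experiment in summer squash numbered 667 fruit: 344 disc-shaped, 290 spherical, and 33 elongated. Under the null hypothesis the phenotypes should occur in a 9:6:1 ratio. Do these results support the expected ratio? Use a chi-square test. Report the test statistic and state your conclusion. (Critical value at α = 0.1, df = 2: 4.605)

10.760; not consistent

The 9:6:1 ratio has 16 parts, so with N = 667 the expected counts are:
  disc-shaped: 667 × 9/16 = 375.1875
  spherical: 667 × 6/16 = 250.125
  elongated: 667 × 1/16 = 41.6875
χ² = Σ (O − E)² / E
  disc-shaped: (344 − 375.1875)² / 375.1875 = 2.5925
  spherical: (290 − 250.125)² / 250.125 = 6.3569
  elongated: (33 − 41.6875)² / 41.6875 = 1.8104
χ² = 2.5925 + 6.3569 + 1.8104 = 10.7598 ≈ 10.760
Degrees of freedom = 3 − 1 = 2; critical value at α = 0.1 is 4.605.
Since 10.760 > 4.605, we reject the null hypothesis — the data do not fit the 9:6:1 ratio.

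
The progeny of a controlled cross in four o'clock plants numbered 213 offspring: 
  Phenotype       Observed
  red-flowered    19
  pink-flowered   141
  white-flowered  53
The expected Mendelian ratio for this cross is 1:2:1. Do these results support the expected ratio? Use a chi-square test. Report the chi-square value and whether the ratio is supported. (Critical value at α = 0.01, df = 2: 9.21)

33.207; not consistent

Expected counts for N = 213 under a 1:2:1 ratio (total parts = 4):
  red-flowered: 213 × 1/4 = 53.25
  pink-flowered: 213 × 2/4 = 106.5
  white-flowered: 213 × 1/4 = 53.25
χ² = Σ (O − E)² / E
  red-flowered: (19 − 53.25)² / 53.25 = 22.0293
  pink-flowered: (141 − 106.5)² / 106.5 = 11.1761
  white-flowered: (53 − 53.25)² / 53.25 = 0.0012
χ² = 22.0293 + 11.1761 + 0.0012 = 33.2066 ≈ 33.207
Degrees of freedom = 3 − 1 = 2; critical value at α = 0.01 is 9.21.
Since 33.207 > 9.21, we reject the null hypothesis — the data do not fit the 1:2:1 ratio.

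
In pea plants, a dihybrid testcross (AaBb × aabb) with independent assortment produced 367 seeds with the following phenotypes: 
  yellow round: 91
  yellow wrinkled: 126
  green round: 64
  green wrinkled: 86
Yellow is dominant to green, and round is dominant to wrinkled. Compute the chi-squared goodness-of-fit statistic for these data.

21.545

A dihybrid testcross with independent assortment gives a 1:1:1:1 ratio.
Expected counts for N = 367 under a 1:1:1:1 ratio (total parts = 4):
  yellow round: 367 × 1/4 = 91.75
  yellow wrinkled: 367 × 1/4 = 91.75
  green round: 367 × 1/4 = 91.75
  green wrinkled: 367 × 1/4 = 91.75
χ² = Σ (O − E)² / E
  yellow round: (91 − 91.75)² / 91.75 = 0.0061
  yellow wrinkled: (126 − 91.75)² / 91.75 = 12.7854
  green round: (64 − 91.75)² / 91.75 = 8.3931
  green wrinkled: (86 − 91.75)² / 91.75 = 0.3604
χ² = 0.0061 + 12.7854 + 8.3931 + 0.3604 = 21.545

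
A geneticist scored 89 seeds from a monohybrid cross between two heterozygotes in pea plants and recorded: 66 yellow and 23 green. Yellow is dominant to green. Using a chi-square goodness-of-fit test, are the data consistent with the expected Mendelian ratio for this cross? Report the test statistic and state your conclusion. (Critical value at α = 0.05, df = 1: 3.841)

0.034; consistent

For a monohybrid cross between heterozygotes with complete dominance, the expected phenotypic ratio is 3:1.
Total ratio parts = 4. Expected numbers out of 89:
  yellow: 89 × 3/4 = 66.75
  green: 89 × 1/4 = 22.25
χ² = Σ (O − E)² / E
  yellow: (66 − 66.75)² / 66.75 = 0.0084
  green: (23 − 22.25)² / 22.25 = 0.0253
χ² = 0.0084 + 0.0253 = 0.0337 ≈ 0.034
Degrees of freedom = 2 − 1 = 1; critical value at α = 0.05 is 3.841.
Since 0.034 < 3.841, we fail to reject the null hypothesis — the data are consistent with the 3:1 ratio.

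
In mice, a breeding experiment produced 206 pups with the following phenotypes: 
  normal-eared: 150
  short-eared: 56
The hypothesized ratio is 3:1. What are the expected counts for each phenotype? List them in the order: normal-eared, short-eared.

Expected counts for N = 206 under a 3:1 ratio (total parts = 4):
  normal-eared: 206 × 3/4 = 154.5
  short-eared: 206 × 1/4 = 51.5

154.5, 51.5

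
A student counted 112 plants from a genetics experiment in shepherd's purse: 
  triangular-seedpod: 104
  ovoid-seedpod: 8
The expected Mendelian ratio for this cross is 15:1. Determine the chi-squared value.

0.152

The 15:1 ratio has 16 parts, so with N = 112 the expected counts are:
  triangular-seedpod: 112 × 15/16 = 105
  ovoid-seedpod: 112 × 1/16 = 7
χ² = Σ (O − E)² / E
  triangular-seedpod: (104 − 105)² / 105 = 0.0095
  ovoid-seedpod: (8 − 7)² / 7 = 0.1429
χ² = 0.0095 + 0.1429 = 0.1524 ≈ 0.152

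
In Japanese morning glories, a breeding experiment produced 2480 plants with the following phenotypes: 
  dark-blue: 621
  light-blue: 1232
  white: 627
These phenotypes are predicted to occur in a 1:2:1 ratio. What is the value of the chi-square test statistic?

0.132

Total ratio parts = 4. Expected numbers out of 2480:
  dark-blue: 2480 × 1/4 = 620
  light-blue: 2480 × 2/4 = 1240
  white: 2480 × 1/4 = 620
χ² = Σ (O − E)² / E
  dark-blue: (621 − 620)² / 620 = 0.0016
  light-blue: (1232 − 1240)² / 1240 = 0.0516
  white: (627 − 620)² / 620 = 0.0790
χ² = 0.0016 + 0.0516 + 0.0790 = 0.1322 ≈ 0.132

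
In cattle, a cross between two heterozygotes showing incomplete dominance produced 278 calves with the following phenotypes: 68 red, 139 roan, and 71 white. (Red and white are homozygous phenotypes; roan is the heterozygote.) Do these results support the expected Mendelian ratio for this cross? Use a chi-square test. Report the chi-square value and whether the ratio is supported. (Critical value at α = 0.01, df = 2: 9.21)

0.065; consistent

With incomplete dominance, a heterozygote × heterozygote cross gives a 1:2:1 phenotypic ratio.
Under the 1:2:1 hypothesis (Σ ratio = 4, N = 278):
  red: 278 × 1/4 = 69.5
  roan: 278 × 2/4 = 139
  white: 278 × 1/4 = 69.5
χ² = Σ (O − E)² / E
  red: (68 − 69.5)² / 69.5 = 0.0324
  roan: (139 − 139)² / 139 = 0.0000
  white: (71 − 69.5)² / 69.5 = 0.0324
χ² = 0.0324 + 0.0000 + 0.0324 = 0.0648 ≈ 0.065
Degrees of freedom = 3 − 1 = 2; critical value at α = 0.01 is 9.21.
Since 0.065 < 9.21, we fail to reject the null hypothesis — the data are consistent with the 1:2:1 ratio.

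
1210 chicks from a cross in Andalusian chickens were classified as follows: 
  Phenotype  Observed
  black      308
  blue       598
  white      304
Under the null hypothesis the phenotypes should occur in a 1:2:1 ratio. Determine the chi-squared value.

Under the 1:2:1 hypothesis (Σ ratio = 4, N = 1210):
  black: 1210 × 1/4 = 302.5
  blue: 1210 × 2/4 = 605
  white: 1210 × 1/4 = 302.5
χ² = Σ (O − E)² / E
  black: (308 − 302.5)² / 302.5 = 0.1000
  blue: (598 − 605)² / 605 = 0.0810
  white: (304 − 302.5)² / 302.5 = 0.0074
χ² = 0.1000 + 0.0810 + 0.0074 = 0.1884 ≈ 0.188

0.188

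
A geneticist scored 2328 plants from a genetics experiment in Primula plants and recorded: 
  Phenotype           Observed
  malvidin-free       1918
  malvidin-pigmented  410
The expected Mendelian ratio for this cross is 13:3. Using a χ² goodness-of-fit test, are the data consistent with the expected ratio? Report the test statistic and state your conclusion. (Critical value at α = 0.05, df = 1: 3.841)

1.980; consistent

The 13:3 ratio has 16 parts, so with N = 2328 the expected counts are:
  malvidin-free: 2328 × 13/16 = 1891.5
  malvidin-pigmented: 2328 × 3/16 = 436.5
χ² = Σ (O − E)² / E
  malvidin-free: (1918 − 1891.5)² / 1891.5 = 0.3713
  malvidin-pigmented: (410 − 436.5)² / 436.5 = 1.6088
χ² = 0.3713 + 1.6088 = 1.9801 ≈ 1.980
Degrees of freedom = 2 − 1 = 1; critical value at α = 0.05 is 3.841.
Since 1.980 < 3.841, we fail to reject the null hypothesis — the data are consistent with the 13:3 ratio.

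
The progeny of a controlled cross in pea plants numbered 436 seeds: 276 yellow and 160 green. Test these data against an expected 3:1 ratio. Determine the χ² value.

31.817

Total ratio parts = 4. Expected numbers out of 436:
  yellow: 436 × 3/4 = 327
  green: 436 × 1/4 = 109
χ² = Σ (O − E)² / E
  yellow: (276 − 327)² / 327 = 7.9541
  green: (160 − 109)² / 109 = 23.8624
χ² = 7.9541 + 23.8624 = 31.8165 ≈ 31.817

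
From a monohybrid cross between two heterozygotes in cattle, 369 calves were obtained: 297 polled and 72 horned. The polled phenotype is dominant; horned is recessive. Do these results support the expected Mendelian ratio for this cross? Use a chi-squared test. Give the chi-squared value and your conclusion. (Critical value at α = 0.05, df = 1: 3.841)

5.927; not consistent

For a monohybrid cross between heterozygotes with complete dominance, the expected phenotypic ratio is 3:1.
Total ratio parts = 4. Expected numbers out of 369:
  polled: 369 × 3/4 = 276.75
  horned: 369 × 1/4 = 92.25
χ² = Σ (O − E)² / E
  polled: (297 − 276.75)² / 276.75 = 1.4817
  horned: (72 − 92.25)² / 92.25 = 4.4451
χ² = 1.4817 + 4.4451 = 5.9268 ≈ 5.927
Degrees of freedom = 2 − 1 = 1; critical value at α = 0.05 is 3.841.
Since 5.927 > 3.841, we reject the null hypothesis — the data do not fit the 3:1 ratio.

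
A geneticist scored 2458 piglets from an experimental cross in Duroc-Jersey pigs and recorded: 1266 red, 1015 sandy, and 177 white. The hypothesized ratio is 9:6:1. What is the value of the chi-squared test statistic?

The 9:6:1 ratio has 16 parts, so with N = 2458 the expected counts are:
  red: 2458 × 9/16 = 1382.625
  sandy: 2458 × 6/16 = 921.75
  white: 2458 × 1/16 = 153.625
χ² = Σ (O − E)² / E
  red: (1266 − 1382.625)² / 1382.625 = 9.8374
  sandy: (1015 − 921.75)² / 921.75 = 9.4338
  white: (177 − 153.625)² / 153.625 = 3.5567
χ² = 9.8374 + 9.4338 + 3.5567 = 22.8279 ≈ 22.828

22.828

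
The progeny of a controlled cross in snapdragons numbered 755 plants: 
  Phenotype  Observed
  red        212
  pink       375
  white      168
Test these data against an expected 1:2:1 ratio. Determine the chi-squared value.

The 1:2:1 ratio has 4 parts, so with N = 755 the expected counts are:
  red: 755 × 1/4 = 188.75
  pink: 755 × 2/4 = 377.5
  white: 755 × 1/4 = 188.75
χ² = Σ (O − E)² / E
  red: (212 − 188.75)² / 188.75 = 2.8639
  pink: (375 − 377.5)² / 377.5 = 0.0166
  white: (168 − 188.75)² / 188.75 = 2.2811
χ² = 2.8639 + 0.0166 + 2.2811 = 5.1616 ≈ 5.162

5.162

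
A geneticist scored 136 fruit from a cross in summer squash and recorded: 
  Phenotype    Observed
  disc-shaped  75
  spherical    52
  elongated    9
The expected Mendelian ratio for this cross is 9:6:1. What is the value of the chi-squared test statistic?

Under the 9:6:1 hypothesis (Σ ratio = 16, N = 136):
  disc-shaped: 136 × 9/16 = 76.5
  spherical: 136 × 6/16 = 51
  elongated: 136 × 1/16 = 8.5
χ² = Σ (O − E)² / E
  disc-shaped: (75 − 76.5)² / 76.5 = 0.0294
  spherical: (52 − 51)² / 51 = 0.0196
  elongated: (9 − 8.5)² / 8.5 = 0.0294
χ² = 0.0294 + 0.0196 + 0.0294 = 0.0784 ≈ 0.078

0.078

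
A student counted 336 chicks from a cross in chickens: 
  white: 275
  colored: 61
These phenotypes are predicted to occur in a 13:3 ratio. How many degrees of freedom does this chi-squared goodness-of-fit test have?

1

A goodness-of-fit test with 2 phenotype classes has df = 2 − 1 = 1.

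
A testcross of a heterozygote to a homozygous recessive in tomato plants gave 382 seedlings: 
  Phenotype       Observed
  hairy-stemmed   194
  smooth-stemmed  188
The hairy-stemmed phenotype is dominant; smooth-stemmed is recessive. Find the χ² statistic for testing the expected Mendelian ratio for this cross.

0.094

A testcross of a heterozygote (Aa × aa) gives a 1:1 phenotypic ratio.
Under the 1:1 hypothesis (Σ ratio = 2, N = 382):
  hairy-stemmed: 382 × 1/2 = 191
  smooth-stemmed: 382 × 1/2 = 191
χ² = Σ (O − E)² / E
  hairy-stemmed: (194 − 191)² / 191 = 0.0471
  smooth-stemmed: (188 − 191)² / 191 = 0.0471
χ² = 0.0471 + 0.0471 = 0.0942 ≈ 0.094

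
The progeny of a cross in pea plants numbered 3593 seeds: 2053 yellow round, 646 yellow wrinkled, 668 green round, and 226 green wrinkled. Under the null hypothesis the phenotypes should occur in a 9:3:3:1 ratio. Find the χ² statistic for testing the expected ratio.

Expected counts for N = 3593 under a 9:3:3:1 ratio (total parts = 16):
  yellow round: 3593 × 9/16 = 2021.0625
  yellow wrinkled: 3593 × 3/16 = 673.6875
  green round: 3593 × 3/16 = 673.6875
  green wrinkled: 3593 × 1/16 = 224.5625
χ² = Σ (O − E)² / E
  yellow round: (2053 − 2021.0625)² / 2021.0625 = 0.5047
  yellow wrinkled: (646 − 673.6875)² / 673.6875 = 1.1379
  green round: (668 − 673.6875)² / 673.6875 = 0.0480
  green wrinkled: (226 − 224.5625)² / 224.5625 = 0.0092
χ² = 0.5047 + 1.1379 + 0.0480 + 0.0092 = 1.6998 ≈ 1.700

1.700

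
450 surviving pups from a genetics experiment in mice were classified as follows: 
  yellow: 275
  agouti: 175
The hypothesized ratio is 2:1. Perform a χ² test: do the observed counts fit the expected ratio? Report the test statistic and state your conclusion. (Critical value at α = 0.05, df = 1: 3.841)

6.250; not consistent

Under the 2:1 hypothesis (Σ ratio = 3, N = 450):
  yellow: 450 × 2/3 = 300
  agouti: 450 × 1/3 = 150
χ² = Σ (O − E)² / E
  yellow: (275 − 300)² / 300 = 2.0833
  agouti: (175 − 150)² / 150 = 4.1667
χ² = 2.0833 + 4.1667 = 6.250
Degrees of freedom = 2 − 1 = 1; critical value at α = 0.05 is 3.841.
Since 6.250 > 3.841, we reject the null hypothesis — the data do not fit the 2:1 ratio.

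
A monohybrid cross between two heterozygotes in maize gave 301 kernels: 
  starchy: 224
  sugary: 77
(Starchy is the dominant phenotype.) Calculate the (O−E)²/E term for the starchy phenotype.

For a monohybrid cross between heterozygotes with complete dominance, the expected phenotypic ratio is 3:1.
The 3:1 ratio has 4 parts, so with N = 301 the expected counts are:
  starchy: 301 × 3/4 = 225.75
  sugary: 301 × 1/4 = 75.25
Contribution of starchy: (224 − 225.75)² / 225.75 = 0.0136

0.014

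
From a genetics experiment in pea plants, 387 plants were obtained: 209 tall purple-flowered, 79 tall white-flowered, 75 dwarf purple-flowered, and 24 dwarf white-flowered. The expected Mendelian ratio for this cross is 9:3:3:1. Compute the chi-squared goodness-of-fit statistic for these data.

1.001

Total ratio parts = 16. Expected numbers out of 387:
  tall purple-flowered: 387 × 9/16 = 217.6875
  tall white-flowered: 387 × 3/16 = 72.5625
  dwarf purple-flowered: 387 × 3/16 = 72.5625
  dwarf white-flowered: 387 × 1/16 = 24.1875
χ² = Σ (O − E)² / E
  tall purple-flowered: (209 − 217.6875)² / 217.6875 = 0.3467
  tall white-flowered: (79 − 72.5625)² / 72.5625 = 0.5711
  dwarf purple-flowered: (75 − 72.5625)² / 72.5625 = 0.0819
  dwarf white-flowered: (24 − 24.1875)² / 24.1875 = 0.0015
χ² = 0.3467 + 0.5711 + 0.0819 + 0.0015 = 1.0012 ≈ 1.001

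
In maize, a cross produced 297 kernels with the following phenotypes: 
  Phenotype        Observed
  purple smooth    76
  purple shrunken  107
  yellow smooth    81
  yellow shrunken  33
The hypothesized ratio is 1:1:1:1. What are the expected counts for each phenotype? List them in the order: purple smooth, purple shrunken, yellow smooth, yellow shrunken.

74.25, 74.25, 74.25, 74.25

Expected counts for N = 297 under a 1:1:1:1 ratio (total parts = 4):
  purple smooth: 297 × 1/4 = 74.25
  purple shrunken: 297 × 1/4 = 74.25
  yellow smooth: 297 × 1/4 = 74.25
  yellow shrunken: 297 × 1/4 = 74.25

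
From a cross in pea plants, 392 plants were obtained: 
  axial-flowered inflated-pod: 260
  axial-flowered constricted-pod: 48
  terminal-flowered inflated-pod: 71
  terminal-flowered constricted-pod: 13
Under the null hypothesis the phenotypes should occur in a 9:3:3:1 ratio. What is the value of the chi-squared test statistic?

21.406

Under the 9:3:3:1 hypothesis (Σ ratio = 16, N = 392):
  axial-flowered inflated-pod: 392 × 9/16 = 220.5
  axial-flowered constricted-pod: 392 × 3/16 = 73.5
  terminal-flowered inflated-pod: 392 × 3/16 = 73.5
  terminal-flowered constricted-pod: 392 × 1/16 = 24.5
χ² = Σ (O − E)² / E
  axial-flowered inflated-pod: (260 − 220.5)² / 220.5 = 7.0760
  axial-flowered constricted-pod: (48 − 73.5)² / 73.5 = 8.8469
  terminal-flowered inflated-pod: (71 − 73.5)² / 73.5 = 0.0850
  terminal-flowered constricted-pod: (13 − 24.5)² / 24.5 = 5.3980
χ² = 7.0760 + 8.8469 + 0.0850 + 5.3980 = 21.4059 ≈ 21.406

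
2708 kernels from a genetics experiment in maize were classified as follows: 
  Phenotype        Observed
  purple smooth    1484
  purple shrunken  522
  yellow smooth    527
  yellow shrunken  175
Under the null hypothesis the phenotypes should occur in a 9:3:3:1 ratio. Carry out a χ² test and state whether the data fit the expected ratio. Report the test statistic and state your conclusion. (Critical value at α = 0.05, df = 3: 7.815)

2.336; consistent

Total ratio parts = 16. Expected numbers out of 2708:
  purple smooth: 2708 × 9/16 = 1523.25
  purple shrunken: 2708 × 3/16 = 507.75
  yellow smooth: 2708 × 3/16 = 507.75
  yellow shrunken: 2708 × 1/16 = 169.25
χ² = Σ (O − E)² / E
  purple smooth: (1484 − 1523.25)² / 1523.25 = 1.0114
  purple shrunken: (522 − 507.75)² / 507.75 = 0.3999
  yellow smooth: (527 − 507.75)² / 507.75 = 0.7298
  yellow shrunken: (175 − 169.25)² / 169.25 = 0.1953
χ² = 1.0114 + 0.3999 + 0.7298 + 0.1953 = 2.3364 ≈ 2.336
Degrees of freedom = 4 − 1 = 3; critical value at α = 0.05 is 7.815.
Since 2.336 < 7.815, we fail to reject the null hypothesis — the data are consistent with the 9:3:3:1 ratio.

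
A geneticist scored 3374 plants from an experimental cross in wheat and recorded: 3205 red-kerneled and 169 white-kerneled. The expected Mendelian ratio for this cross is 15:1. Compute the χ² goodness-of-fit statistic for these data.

Under the 15:1 hypothesis (Σ ratio = 16, N = 3374):
  red-kerneled: 3374 × 15/16 = 3163.125
  white-kerneled: 3374 × 1/16 = 210.875
χ² = Σ (O − E)² / E
  red-kerneled: (3205 − 3163.125)² / 3163.125 = 0.5544
  white-kerneled: (169 − 210.875)² / 210.875 = 8.3154
χ² = 0.5544 + 8.3154 = 8.8698 ≈ 8.870

8.870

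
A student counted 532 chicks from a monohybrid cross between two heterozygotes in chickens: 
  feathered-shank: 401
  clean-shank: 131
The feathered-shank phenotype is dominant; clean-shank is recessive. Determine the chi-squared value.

For a monohybrid cross between heterozygotes with complete dominance, the expected phenotypic ratio is 3:1.
The 3:1 ratio has 4 parts, so with N = 532 the expected counts are:
  feathered-shank: 532 × 3/4 = 399
  clean-shank: 532 × 1/4 = 133
χ² = Σ (O − E)² / E
  feathered-shank: (401 − 399)² / 399 = 0.0100
  clean-shank: (131 − 133)² / 133 = 0.0301
χ² = 0.0100 + 0.0301 = 0.0401 ≈ 0.040

0.040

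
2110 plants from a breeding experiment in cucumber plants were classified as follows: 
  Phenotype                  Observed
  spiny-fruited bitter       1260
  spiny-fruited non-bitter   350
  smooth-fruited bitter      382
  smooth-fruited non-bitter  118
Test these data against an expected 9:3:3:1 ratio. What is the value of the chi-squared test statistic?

Expected counts for N = 2110 under a 9:3:3:1 ratio (total parts = 16):
  spiny-fruited bitter: 2110 × 9/16 = 1186.875
  spiny-fruited non-bitter: 2110 × 3/16 = 395.625
  smooth-fruited bitter: 2110 × 3/16 = 395.625
  smooth-fruited non-bitter: 2110 × 1/16 = 131.875
χ² = Σ (O − E)² / E
  spiny-fruited bitter: (1260 − 1186.875)² / 1186.875 = 4.5053
  spiny-fruited non-bitter: (350 − 395.625)² / 395.625 = 5.2617
  smooth-fruited bitter: (382 − 395.625)² / 395.625 = 0.4692
  smooth-fruited non-bitter: (118 − 131.875)² / 131.875 = 1.4598
χ² = 4.5053 + 5.2617 + 0.4692 + 1.4598 = 11.696

11.696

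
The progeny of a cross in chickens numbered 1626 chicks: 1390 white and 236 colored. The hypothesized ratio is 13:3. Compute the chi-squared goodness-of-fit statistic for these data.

19.150

Total ratio parts = 16. Expected numbers out of 1626:
  white: 1626 × 13/16 = 1321.125
  colored: 1626 × 3/16 = 304.875
χ² = Σ (O − E)² / E
  white: (1390 − 1321.125)² / 1321.125 = 3.5907
  colored: (236 − 304.875)² / 304.875 = 15.5597
χ² = 3.5907 + 15.5597 = 19.1504 ≈ 19.150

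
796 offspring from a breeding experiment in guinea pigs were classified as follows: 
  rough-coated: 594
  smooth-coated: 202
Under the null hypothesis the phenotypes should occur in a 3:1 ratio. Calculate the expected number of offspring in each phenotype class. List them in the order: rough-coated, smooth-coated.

597, 199

Under the 3:1 hypothesis (Σ ratio = 4, N = 796):
  rough-coated: 796 × 3/4 = 597
  smooth-coated: 796 × 1/4 = 199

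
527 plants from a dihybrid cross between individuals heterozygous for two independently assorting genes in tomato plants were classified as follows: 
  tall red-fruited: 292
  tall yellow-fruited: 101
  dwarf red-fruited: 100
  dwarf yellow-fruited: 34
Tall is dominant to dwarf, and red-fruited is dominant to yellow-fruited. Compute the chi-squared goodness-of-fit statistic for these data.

0.163

A dihybrid F₂ with independent assortment and complete dominance at both loci gives a 9:3:3:1 phenotypic ratio.
The 9:3:3:1 ratio has 16 parts, so with N = 527 the expected counts are:
  tall red-fruited: 527 × 9/16 = 296.4375
  tall yellow-fruited: 527 × 3/16 = 98.8125
  dwarf red-fruited: 527 × 3/16 = 98.8125
  dwarf yellow-fruited: 527 × 1/16 = 32.9375
χ² = Σ (O − E)² / E
  tall red-fruited: (292 − 296.4375)² / 296.4375 = 0.0664
  tall yellow-fruited: (101 − 98.8125)² / 98.8125 = 0.0484
  dwarf red-fruited: (100 − 98.8125)² / 98.8125 = 0.0143
  dwarf yellow-fruited: (34 − 32.9375)² / 32.9375 = 0.0343
χ² = 0.0664 + 0.0484 + 0.0143 + 0.0343 = 0.1634 ≈ 0.163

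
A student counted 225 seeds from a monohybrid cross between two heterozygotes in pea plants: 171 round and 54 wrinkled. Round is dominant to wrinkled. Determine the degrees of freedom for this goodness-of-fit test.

For a monohybrid cross between heterozygotes with complete dominance, the expected phenotypic ratio is 3:1.
A goodness-of-fit test with 2 phenotype classes has df = 2 − 1 = 1.

1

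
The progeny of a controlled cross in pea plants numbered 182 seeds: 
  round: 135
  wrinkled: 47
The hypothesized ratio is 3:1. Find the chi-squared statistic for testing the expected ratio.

Expected counts for N = 182 under a 3:1 ratio (total parts = 4):
  round: 182 × 3/4 = 136.5
  wrinkled: 182 × 1/4 = 45.5
χ² = Σ (O − E)² / E
  round: (135 − 136.5)² / 136.5 = 0.0165
  wrinkled: (47 − 45.5)² / 45.5 = 0.0495
χ² = 0.0165 + 0.0495 = 0.066

0.066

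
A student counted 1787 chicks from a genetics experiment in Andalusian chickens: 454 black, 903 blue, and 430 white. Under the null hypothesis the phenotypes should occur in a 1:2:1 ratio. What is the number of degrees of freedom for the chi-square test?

2

A goodness-of-fit test with 3 phenotype classes has df = 3 − 1 = 2.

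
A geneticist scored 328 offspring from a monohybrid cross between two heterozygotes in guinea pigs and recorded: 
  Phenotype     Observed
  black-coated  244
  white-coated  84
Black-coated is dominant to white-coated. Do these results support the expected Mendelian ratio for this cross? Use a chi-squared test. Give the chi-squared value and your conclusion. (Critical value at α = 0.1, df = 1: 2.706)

0.065; consistent

For a monohybrid cross between heterozygotes with complete dominance, the expected phenotypic ratio is 3:1.
Under the 3:1 hypothesis (Σ ratio = 4, N = 328):
  black-coated: 328 × 3/4 = 246
  white-coated: 328 × 1/4 = 82
χ² = Σ (O − E)² / E
  black-coated: (244 − 246)² / 246 = 0.0163
  white-coated: (84 − 82)² / 82 = 0.0488
χ² = 0.0163 + 0.0488 = 0.0651 ≈ 0.065
Degrees of freedom = 2 − 1 = 1; critical value at α = 0.1 is 2.706.
Since 0.065 < 2.706, we fail to reject the null hypothesis — the data are consistent with the 3:1 ratio.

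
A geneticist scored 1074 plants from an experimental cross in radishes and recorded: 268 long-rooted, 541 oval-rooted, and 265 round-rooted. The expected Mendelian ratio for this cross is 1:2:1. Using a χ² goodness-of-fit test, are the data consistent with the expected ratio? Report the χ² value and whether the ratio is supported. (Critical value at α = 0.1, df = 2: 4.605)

The 1:2:1 ratio has 4 parts, so with N = 1074 the expected counts are:
  long-rooted: 1074 × 1/4 = 268.5
  oval-rooted: 1074 × 2/4 = 537
  round-rooted: 1074 × 1/4 = 268.5
χ² = Σ (O − E)² / E
  long-rooted: (268 − 268.5)² / 268.5 = 0.0009
  oval-rooted: (541 − 537)² / 537 = 0.0298
  round-rooted: (265 − 268.5)² / 268.5 = 0.0456
χ² = 0.0009 + 0.0298 + 0.0456 = 0.0763 ≈ 0.076
Degrees of freedom = 3 − 1 = 2; critical value at α = 0.1 is 4.605.
Since 0.076 < 4.605, we fail to reject the null hypothesis — the data are consistent with the 1:2:1 ratio.

0.076; consistent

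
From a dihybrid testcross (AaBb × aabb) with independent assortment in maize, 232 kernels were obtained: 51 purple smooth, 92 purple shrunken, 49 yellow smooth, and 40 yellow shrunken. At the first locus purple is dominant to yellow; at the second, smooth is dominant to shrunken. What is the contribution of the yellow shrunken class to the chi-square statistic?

5.586

A dihybrid testcross with independent assortment gives a 1:1:1:1 ratio.
Under the 1:1:1:1 hypothesis (Σ ratio = 4, N = 232):
  purple smooth: 232 × 1/4 = 58
  purple shrunken: 232 × 1/4 = 58
  yellow smooth: 232 × 1/4 = 58
  yellow shrunken: 232 × 1/4 = 58
Contribution of yellow shrunken: (40 − 58)² / 58 = 5.5862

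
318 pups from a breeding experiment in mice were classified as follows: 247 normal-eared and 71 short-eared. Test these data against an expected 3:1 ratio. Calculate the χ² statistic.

The 3:1 ratio has 4 parts, so with N = 318 the expected counts are:
  normal-eared: 318 × 3/4 = 238.5
  short-eared: 318 × 1/4 = 79.5
χ² = Σ (O − E)² / E
  normal-eared: (247 − 238.5)² / 238.5 = 0.3029
  short-eared: (71 − 79.5)² / 79.5 = 0.9088
χ² = 0.3029 + 0.9088 = 1.2117 ≈ 1.212

1.212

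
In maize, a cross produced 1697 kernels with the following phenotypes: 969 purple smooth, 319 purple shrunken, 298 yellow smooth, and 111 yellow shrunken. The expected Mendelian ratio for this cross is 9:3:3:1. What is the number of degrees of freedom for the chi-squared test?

A goodness-of-fit test with 4 phenotype classes has df = 4 − 1 = 3.

3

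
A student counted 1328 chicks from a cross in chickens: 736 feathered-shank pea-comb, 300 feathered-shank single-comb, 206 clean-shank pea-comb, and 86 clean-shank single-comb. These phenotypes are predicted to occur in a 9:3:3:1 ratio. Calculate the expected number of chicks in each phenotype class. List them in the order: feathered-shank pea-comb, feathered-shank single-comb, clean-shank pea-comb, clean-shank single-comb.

747, 249, 249, 83

Total ratio parts = 16. Expected numbers out of 1328:
  feathered-shank pea-comb: 1328 × 9/16 = 747
  feathered-shank single-comb: 1328 × 3/16 = 249
  clean-shank pea-comb: 1328 × 3/16 = 249
  clean-shank single-comb: 1328 × 1/16 = 83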